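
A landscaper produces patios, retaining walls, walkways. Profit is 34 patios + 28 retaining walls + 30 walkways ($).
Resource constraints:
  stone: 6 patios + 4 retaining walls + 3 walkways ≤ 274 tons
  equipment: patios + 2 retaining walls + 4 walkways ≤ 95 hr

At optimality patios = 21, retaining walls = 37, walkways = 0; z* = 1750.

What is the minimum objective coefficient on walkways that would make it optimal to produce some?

31

Check each constraint at x*: stone 274/274 (tight); equipment 95/95 (tight).
The binding rows give the dual system: 6·y_stone + 1·y_equipment = 34 and 4·y_stone + 2·y_equipment = 28.
Solving: y_stone = 5, y_equipment = 4.
walkways enters the basis when its profit ≥ yᵀa₃ = 5·3 + 4·4 = 31.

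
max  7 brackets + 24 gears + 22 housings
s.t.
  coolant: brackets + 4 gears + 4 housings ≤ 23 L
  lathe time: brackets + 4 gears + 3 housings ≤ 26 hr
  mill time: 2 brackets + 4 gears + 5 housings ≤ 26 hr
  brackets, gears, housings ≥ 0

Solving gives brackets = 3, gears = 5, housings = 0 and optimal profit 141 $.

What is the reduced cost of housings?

Check each constraint at x*: coolant 23/23 (tight); lathe time 23/26 (slack 3); mill time 26/26 (tight).
Since lathe time is not tight, its dual is 0.
Dual feasibility on the basic columns requires 1·y_coolant + 2·y_mill time = 7, 4·y_coolant + 4·y_mill time = 24.
Solving: y_coolant = 5, y_mill time = 1.
Reduced cost of housings: c₃ − yᵀa₃ = 22 − (5·4 + 1·5) = 22 − 25 = -3.

-3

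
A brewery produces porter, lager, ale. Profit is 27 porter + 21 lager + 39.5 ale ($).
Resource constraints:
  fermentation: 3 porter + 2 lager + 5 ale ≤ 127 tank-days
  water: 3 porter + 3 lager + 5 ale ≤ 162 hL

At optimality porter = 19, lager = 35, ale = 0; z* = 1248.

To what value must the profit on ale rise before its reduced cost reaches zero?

45

At the optimum: fermentation uses 127 of 127 (binding); water uses 162 of 162 (binding).
Dual feasibility on the basic columns requires 3·y_fermentation + 3·y_water = 27, 2·y_fermentation + 3·y_water = 21.
→ y_fermentation = 6 and y_water = 3.
ale enters the basis when its profit ≥ yᵀa₃ = 6·5 + 3·5 = 45.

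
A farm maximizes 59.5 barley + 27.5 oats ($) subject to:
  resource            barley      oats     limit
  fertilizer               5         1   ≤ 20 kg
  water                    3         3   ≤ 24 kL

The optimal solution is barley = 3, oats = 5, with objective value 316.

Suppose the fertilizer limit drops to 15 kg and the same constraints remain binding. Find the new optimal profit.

276

Both fertilizer and water are binding at x*.
The binding rows give the dual system: 5·y_fertilizer + 3·y_water = 59.5 and 1·y_fertilizer + 3·y_water = 27.5.
Solving: y_fertilizer = 8, y_water = 6.5.
Δz = y_fertilizer·Δb = 8 × (-5) = -40, so new z* = 316 − 40 = 276.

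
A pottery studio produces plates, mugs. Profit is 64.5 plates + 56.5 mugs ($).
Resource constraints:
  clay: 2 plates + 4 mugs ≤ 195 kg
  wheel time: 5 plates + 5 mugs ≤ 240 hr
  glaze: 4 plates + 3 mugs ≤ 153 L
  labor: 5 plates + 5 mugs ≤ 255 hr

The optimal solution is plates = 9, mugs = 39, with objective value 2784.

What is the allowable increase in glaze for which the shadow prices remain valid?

39

Binding constraints: wheel time, glaze. The basis is B = [[5,5],[4,3]] with det -5.
Per unit increase in glaze, x* moves by d = (1, -1).
The basis stays optimal until mugs reaches 0; allowable increase = 39 L.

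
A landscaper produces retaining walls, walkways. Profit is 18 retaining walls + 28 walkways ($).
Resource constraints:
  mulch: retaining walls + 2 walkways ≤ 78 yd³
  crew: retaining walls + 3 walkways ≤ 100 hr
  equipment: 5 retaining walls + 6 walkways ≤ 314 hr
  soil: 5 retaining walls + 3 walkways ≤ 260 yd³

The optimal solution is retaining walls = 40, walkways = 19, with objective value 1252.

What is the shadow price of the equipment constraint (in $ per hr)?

Check each constraint at x*: mulch 78/78 (tight); crew 97/100 (slack 3); equipment 314/314 (tight); soil 257/260 (slack 3).
Since crew, soil are not tight, their duals are 0.
The binding rows give the dual system: 1·y_mulch + 5·y_equipment = 18 and 2·y_mulch + 6·y_equipment = 28.
This yields shadow prices y_mulch = 8, y_equipment = 2.
Shadow price of equipment = 2.

2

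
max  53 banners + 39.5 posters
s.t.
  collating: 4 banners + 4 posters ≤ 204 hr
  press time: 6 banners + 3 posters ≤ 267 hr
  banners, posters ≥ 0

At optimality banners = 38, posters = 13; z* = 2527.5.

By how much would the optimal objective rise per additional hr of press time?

Both collating and press time are binding at x*.
Dual feasibility on the basic columns requires 4·y_collating + 6·y_press time = 53, 4·y_collating + 3·y_press time = 39.5.
Solving: y_collating = 6.5, y_press time = 4.5.
Shadow price of press time = 4.5.

4.5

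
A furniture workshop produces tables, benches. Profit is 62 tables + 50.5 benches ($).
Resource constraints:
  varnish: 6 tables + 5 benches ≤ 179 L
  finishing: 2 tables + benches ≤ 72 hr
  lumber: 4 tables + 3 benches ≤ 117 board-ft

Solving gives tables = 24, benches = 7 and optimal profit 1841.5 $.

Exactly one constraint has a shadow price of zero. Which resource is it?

finishing

varnish: 179/179 (binding)
finishing: 55/72 (slack 17)
lumber: 117/117 (binding)
By complementary slackness, a constraint with positive slack has shadow price 0 → finishing.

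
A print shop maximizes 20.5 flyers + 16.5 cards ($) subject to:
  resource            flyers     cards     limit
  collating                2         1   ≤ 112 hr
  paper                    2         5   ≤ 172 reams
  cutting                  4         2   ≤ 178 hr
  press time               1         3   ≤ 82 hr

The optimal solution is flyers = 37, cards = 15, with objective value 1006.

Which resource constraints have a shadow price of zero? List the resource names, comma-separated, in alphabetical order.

collating, paper

collating: 89/112 (slack 23)
paper: 149/172 (slack 23)
cutting: 178/178 (binding)
press time: 82/82 (binding)
By complementary slackness, a constraint with positive slack has shadow price 0 → collating, paper.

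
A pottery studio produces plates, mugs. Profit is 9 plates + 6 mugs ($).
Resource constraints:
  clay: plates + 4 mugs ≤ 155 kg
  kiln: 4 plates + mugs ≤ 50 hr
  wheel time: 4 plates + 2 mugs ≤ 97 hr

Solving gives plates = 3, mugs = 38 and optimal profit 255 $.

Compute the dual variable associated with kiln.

Binding: clay and kiln. Non-binding: wheel time (9 unused).
Since wheel time is not tight, its dual is 0.
The binding rows give the dual system: 1·y_clay + 4·y_kiln = 9 and 4·y_clay + 1·y_kiln = 6.
Solving: y_clay = 1, y_kiln = 2.
Shadow price of kiln = 2.

2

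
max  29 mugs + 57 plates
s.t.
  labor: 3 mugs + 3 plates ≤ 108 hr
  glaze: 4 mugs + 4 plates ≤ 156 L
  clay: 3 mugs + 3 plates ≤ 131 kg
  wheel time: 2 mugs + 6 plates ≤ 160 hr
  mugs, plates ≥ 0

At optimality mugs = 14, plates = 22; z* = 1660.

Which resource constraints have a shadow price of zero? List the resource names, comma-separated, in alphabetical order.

clay, glaze

labor: 108/108 (binding)
glaze: 144/156 (slack 12)
clay: 108/131 (slack 23)
wheel time: 160/160 (binding)
By complementary slackness, a constraint with positive slack has shadow price 0 → clay, glaze.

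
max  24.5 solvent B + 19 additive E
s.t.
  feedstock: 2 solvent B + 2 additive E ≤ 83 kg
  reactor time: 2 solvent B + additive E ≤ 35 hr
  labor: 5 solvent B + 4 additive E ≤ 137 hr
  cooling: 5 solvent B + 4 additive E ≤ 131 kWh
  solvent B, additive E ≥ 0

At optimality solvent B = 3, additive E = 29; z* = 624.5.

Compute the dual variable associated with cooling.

4.5

Check each constraint at x*: feedstock 64/83 (slack 19); reactor time 35/35 (tight); labor 131/137 (slack 6); cooling 131/131 (tight).
Since feedstock, labor are not tight, their duals are 0.
From A_Bᵀ y = c: 2·y_reactor time + 5·y_cooling = 24.5; 1·y_reactor time + 4·y_cooling = 19.
Solving: y_reactor time = 1, y_cooling = 4.5.
Shadow price of cooling = 4.5.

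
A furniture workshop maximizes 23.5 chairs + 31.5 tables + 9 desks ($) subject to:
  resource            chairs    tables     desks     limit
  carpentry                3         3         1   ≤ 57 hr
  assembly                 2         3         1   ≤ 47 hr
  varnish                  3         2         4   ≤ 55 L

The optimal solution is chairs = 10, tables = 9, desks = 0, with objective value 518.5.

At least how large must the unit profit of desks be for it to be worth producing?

Check each constraint at x*: carpentry 57/57 (tight); assembly 47/47 (tight); varnish 48/55 (slack 7).
By complementary slackness, y = 0 for the non-binding constraint.
The binding rows give the dual system: 3·y_carpentry + 2·y_assembly = 23.5 and 3·y_carpentry + 3·y_assembly = 31.5.
→ y_carpentry = 2.5 and y_assembly = 8.
desks enters the basis when its profit ≥ yᵀa₃ = 2.5·1 + 8·1 = 10.5.

10.5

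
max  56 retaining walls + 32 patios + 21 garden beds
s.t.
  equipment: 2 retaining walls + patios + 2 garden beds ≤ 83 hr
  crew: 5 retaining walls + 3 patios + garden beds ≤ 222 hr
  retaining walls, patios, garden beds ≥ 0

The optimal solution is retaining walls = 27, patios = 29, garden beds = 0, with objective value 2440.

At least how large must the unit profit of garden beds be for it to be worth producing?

24

Both equipment and crew are binding at x*.
Dual feasibility on the basic columns requires 2·y_equipment + 5·y_crew = 56, 1·y_equipment + 3·y_crew = 32.
This yields shadow prices y_equipment = 8, y_crew = 8.
garden beds enters the basis when its profit ≥ yᵀa₃ = 8·2 + 8·1 = 24.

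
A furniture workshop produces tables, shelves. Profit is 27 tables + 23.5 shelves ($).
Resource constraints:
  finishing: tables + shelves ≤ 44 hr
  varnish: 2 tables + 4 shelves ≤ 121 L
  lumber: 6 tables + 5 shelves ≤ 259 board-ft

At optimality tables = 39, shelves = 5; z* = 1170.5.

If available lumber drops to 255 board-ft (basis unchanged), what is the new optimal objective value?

1156.5

Check each constraint at x*: finishing 44/44 (tight); varnish 98/121 (slack 23); lumber 259/259 (tight).
Since varnish is not tight, its dual is 0.
The binding rows give the dual system: 1·y_finishing + 6·y_lumber = 27 and 1·y_finishing + 5·y_lumber = 23.5.
Solving: y_finishing = 6, y_lumber = 3.5.
Δz = y_lumber·Δb = 3.5 × (-4) = -14, so new z* = 1170.5 − 14 = 1156.5.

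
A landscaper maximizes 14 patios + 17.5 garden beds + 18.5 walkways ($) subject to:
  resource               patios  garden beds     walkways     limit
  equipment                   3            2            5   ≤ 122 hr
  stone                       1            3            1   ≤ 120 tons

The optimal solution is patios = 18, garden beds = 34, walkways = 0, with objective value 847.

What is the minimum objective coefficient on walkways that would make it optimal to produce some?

21

Check each constraint at x*: equipment 122/122 (tight); stone 120/120 (tight).
Dual feasibility on the basic columns requires 3·y_equipment + 1·y_stone = 14, 2·y_equipment + 3·y_stone = 17.5.
This yields shadow prices y_equipment = 3.5, y_stone = 3.5.
walkways enters the basis when its profit ≥ yᵀa₃ = 3.5·5 + 3.5·1 = 21.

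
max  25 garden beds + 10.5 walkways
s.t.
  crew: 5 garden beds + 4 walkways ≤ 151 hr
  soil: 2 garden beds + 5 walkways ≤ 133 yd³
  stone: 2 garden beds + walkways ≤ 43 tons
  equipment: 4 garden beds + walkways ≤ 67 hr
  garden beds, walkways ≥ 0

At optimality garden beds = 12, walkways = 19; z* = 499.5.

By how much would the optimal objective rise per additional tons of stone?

8.5

Check each constraint at x*: crew 136/151 (slack 15); soil 119/133 (slack 14); stone 43/43 (tight); equipment 67/67 (tight).
By complementary slackness, y = 0 for the non-binding constraints.
Dual feasibility on the basic columns requires 2·y_stone + 4·y_equipment = 25, 1·y_stone + 1·y_equipment = 10.5.
This yields shadow prices y_stone = 8.5, y_equipment = 2.
Shadow price of stone = 8.5.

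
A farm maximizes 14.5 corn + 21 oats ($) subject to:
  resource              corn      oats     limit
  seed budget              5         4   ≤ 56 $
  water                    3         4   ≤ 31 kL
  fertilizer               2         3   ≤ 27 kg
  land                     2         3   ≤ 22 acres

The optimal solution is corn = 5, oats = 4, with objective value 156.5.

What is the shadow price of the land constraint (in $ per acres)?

Check each constraint at x*: seed budget 41/56 (slack 15); water 31/31 (tight); fertilizer 22/27 (slack 5); land 22/22 (tight).
By complementary slackness, y = 0 for the non-binding constraints.
From A_Bᵀ y = c: 3·y_water + 2·y_land = 14.5; 4·y_water + 3·y_land = 21.
Solving: y_water = 1.5, y_land = 5.
Shadow price of land = 5.

5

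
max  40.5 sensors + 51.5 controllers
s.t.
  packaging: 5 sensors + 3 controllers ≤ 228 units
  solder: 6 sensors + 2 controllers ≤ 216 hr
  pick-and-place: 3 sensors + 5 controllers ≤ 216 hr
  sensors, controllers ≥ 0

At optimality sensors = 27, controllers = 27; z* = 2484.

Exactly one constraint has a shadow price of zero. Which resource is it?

packaging

packaging: 216/228 (slack 12)
solder: 216/216 (binding)
pick-and-place: 216/216 (binding)
By complementary slackness, a constraint with positive slack has shadow price 0 → packaging.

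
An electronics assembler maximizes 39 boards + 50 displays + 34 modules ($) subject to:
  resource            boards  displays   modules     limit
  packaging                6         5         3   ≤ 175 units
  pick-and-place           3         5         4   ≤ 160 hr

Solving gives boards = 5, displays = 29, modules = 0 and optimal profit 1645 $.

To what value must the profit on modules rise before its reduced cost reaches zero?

Check each constraint at x*: packaging 175/175 (tight); pick-and-place 160/160 (tight).
Dual feasibility on the basic columns requires 6·y_packaging + 3·y_pick-and-place = 39, 5·y_packaging + 5·y_pick-and-place = 50.
Solving: y_packaging = 3, y_pick-and-place = 7.
modules enters the basis when its profit ≥ yᵀa₃ = 3·3 + 7·4 = 37.

37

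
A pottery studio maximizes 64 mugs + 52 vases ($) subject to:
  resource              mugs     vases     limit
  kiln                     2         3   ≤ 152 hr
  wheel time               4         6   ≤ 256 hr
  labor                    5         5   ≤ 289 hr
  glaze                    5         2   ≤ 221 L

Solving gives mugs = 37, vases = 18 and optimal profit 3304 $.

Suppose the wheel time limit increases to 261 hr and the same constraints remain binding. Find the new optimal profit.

Check each constraint at x*: kiln 128/152 (slack 24); wheel time 256/256 (tight); labor 275/289 (slack 14); glaze 221/221 (tight).
Slack constraints have shadow price 0 (complementary slackness).
From A_Bᵀ y = c: 4·y_wheel time + 5·y_glaze = 64; 6·y_wheel time + 2·y_glaze = 52.
Solving: y_wheel time = 6, y_glaze = 8.
Δz = y_wheel time·Δb = 6 × (5) = 30, so new z* = 3304 + 30 = 3334.

3334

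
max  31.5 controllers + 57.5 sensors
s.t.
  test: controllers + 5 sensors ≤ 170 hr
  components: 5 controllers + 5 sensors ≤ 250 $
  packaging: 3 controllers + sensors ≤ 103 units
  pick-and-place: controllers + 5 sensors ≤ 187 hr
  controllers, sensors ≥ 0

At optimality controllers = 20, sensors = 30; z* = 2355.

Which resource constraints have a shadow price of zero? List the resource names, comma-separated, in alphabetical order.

packaging, pick-and-place

test: 170/170 (binding)
components: 250/250 (binding)
packaging: 90/103 (slack 13)
pick-and-place: 170/187 (slack 17)
By complementary slackness, a constraint with positive slack has shadow price 0 → packaging, pick-and-place.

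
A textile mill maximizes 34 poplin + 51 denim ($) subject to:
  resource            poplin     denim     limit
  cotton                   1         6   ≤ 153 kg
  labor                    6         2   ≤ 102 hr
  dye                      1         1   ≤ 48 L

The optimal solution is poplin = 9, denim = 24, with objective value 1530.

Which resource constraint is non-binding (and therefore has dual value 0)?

cotton: 153/153 (binding)
labor: 102/102 (binding)
dye: 33/48 (slack 15)
By complementary slackness, a constraint with positive slack has shadow price 0 → dye.

dye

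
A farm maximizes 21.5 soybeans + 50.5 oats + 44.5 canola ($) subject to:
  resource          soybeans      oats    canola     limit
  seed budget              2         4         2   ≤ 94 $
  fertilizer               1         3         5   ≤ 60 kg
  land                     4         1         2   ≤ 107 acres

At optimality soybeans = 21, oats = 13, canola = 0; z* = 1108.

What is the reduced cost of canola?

-7

Binding: seed budget and fertilizer. Non-binding: land (10 unused).
By complementary slackness, y = 0 for the non-binding constraint.
The binding rows give the dual system: 2·y_seed budget + 1·y_fertilizer = 21.5 and 4·y_seed budget + 3·y_fertilizer = 50.5.
Solving: y_seed budget = 7, y_fertilizer = 7.5.
Reduced cost of canola: c₃ − yᵀa₃ = 44.5 − (7·2 + 7.5·5) = 44.5 − 51.5 = -7.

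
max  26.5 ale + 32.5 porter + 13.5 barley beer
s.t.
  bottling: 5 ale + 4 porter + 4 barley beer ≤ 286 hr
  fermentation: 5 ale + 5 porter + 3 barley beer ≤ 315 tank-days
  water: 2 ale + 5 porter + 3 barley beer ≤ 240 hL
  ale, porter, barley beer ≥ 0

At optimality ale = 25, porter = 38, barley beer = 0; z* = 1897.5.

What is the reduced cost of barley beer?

At the optimum: bottling uses 277 of 286 (slack = 9); fermentation uses 315 of 315 (binding); water uses 240 of 240 (binding).
By complementary slackness, y = 0 for the non-binding constraint.
The binding rows give the dual system: 5·y_fermentation + 2·y_water = 26.5 and 5·y_fermentation + 5·y_water = 32.5.
Solving: y_fermentation = 4.5, y_water = 2.
Reduced cost of barley beer: c₃ − yᵀa₃ = 13.5 − (4.5·3 + 2·3) = 13.5 − 19.5 = -6.

-6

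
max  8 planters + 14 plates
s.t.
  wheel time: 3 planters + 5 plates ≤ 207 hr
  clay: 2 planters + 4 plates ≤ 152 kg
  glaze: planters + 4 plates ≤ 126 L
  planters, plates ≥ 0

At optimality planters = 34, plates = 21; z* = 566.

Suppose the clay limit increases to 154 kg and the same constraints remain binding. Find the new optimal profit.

568

Check each constraint at x*: wheel time 207/207 (tight); clay 152/152 (tight); glaze 118/126 (slack 8).
Slack constraints have shadow price 0 (complementary slackness).
Dual feasibility on the basic columns requires 3·y_wheel time + 2·y_clay = 8, 5·y_wheel time + 4·y_clay = 14.
This yields shadow prices y_wheel time = 2, y_clay = 1.
Δz = y_clay·Δb = 1 × (2) = 2, so new z* = 566 + 2 = 568.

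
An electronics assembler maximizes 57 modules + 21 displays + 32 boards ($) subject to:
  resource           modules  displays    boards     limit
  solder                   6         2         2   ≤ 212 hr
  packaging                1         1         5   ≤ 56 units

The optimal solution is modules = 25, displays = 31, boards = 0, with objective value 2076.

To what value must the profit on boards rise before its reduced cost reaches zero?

Check each constraint at x*: solder 212/212 (tight); packaging 56/56 (tight).
Dual feasibility on the basic columns requires 6·y_solder + 1·y_packaging = 57, 2·y_solder + 1·y_packaging = 21.
→ y_solder = 9 and y_packaging = 3.
boards enters the basis when its profit ≥ yᵀa₃ = 9·2 + 3·5 = 33.

33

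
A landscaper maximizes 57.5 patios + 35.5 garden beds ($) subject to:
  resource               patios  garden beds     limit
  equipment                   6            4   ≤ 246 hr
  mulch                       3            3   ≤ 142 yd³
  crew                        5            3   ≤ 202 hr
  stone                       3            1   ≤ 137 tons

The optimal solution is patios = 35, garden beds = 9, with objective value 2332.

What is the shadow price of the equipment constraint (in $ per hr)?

Binding: equipment and crew. Non-binding: mulch (10 unused), stone (23 unused).
Slack constraints have shadow price 0 (complementary slackness).
The binding rows give the dual system: 6·y_equipment + 5·y_crew = 57.5 and 4·y_equipment + 3·y_crew = 35.5.
→ y_equipment = 2.5 and y_crew = 8.5.
Shadow price of equipment = 2.5.

2.5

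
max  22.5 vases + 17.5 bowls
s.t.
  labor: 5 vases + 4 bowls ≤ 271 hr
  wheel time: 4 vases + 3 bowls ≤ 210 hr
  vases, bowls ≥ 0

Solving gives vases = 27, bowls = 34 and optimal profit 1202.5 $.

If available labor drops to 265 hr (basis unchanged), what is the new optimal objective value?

1187.5

Both labor and wheel time are binding at x*.
Dual feasibility on the basic columns requires 5·y_labor + 4·y_wheel time = 22.5, 4·y_labor + 3·y_wheel time = 17.5.
→ y_labor = 2.5 and y_wheel time = 2.5.
Δz = y_labor·Δb = 2.5 × (-6) = -15, so new z* = 1202.5 − 15 = 1187.5.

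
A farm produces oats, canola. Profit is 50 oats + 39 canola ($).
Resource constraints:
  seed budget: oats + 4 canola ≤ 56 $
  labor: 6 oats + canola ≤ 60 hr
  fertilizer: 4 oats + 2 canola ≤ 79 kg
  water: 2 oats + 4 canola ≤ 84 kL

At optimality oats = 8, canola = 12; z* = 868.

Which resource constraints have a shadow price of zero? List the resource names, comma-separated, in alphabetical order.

fertilizer, water

seed budget: 56/56 (binding)
labor: 60/60 (binding)
fertilizer: 56/79 (slack 23)
water: 64/84 (slack 20)
By complementary slackness, a constraint with positive slack has shadow price 0 → fertilizer, water.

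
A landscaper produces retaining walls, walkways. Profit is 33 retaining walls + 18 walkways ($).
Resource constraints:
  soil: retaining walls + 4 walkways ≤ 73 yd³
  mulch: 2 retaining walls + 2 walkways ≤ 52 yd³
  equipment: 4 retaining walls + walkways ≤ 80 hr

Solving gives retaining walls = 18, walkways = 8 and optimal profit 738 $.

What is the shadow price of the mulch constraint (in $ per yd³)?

6.5

Binding: mulch and equipment. Non-binding: soil (23 unused).
Slack constraints have shadow price 0 (complementary slackness).
From A_Bᵀ y = c: 2·y_mulch + 4·y_equipment = 33; 2·y_mulch + 1·y_equipment = 18.
→ y_mulch = 6.5 and y_equipment = 5.
Shadow price of mulch = 6.5.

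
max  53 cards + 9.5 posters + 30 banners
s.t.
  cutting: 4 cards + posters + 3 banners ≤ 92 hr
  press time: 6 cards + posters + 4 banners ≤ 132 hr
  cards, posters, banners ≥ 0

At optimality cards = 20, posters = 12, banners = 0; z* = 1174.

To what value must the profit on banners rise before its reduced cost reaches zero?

At the optimum: cutting uses 92 of 92 (binding); press time uses 132 of 132 (binding).
The binding rows give the dual system: 4·y_cutting + 6·y_press time = 53 and 1·y_cutting + 1·y_press time = 9.5.
→ y_cutting = 2 and y_press time = 7.5.
banners enters the basis when its profit ≥ yᵀa₃ = 2·3 + 7.5·4 = 36.

36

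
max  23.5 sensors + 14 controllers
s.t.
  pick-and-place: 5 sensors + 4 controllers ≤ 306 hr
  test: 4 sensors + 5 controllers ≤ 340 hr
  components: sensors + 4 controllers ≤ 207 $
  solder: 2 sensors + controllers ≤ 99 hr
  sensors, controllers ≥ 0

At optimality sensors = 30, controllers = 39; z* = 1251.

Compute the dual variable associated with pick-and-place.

1.5

Check each constraint at x*: pick-and-place 306/306 (tight); test 315/340 (slack 25); components 186/207 (slack 21); solder 99/99 (tight).
Slack constraints have shadow price 0 (complementary slackness).
From A_Bᵀ y = c: 5·y_pick-and-place + 2·y_solder = 23.5; 4·y_pick-and-place + 1·y_solder = 14.
Solving: y_pick-and-place = 1.5, y_solder = 8.
Shadow price of pick-and-place = 1.5.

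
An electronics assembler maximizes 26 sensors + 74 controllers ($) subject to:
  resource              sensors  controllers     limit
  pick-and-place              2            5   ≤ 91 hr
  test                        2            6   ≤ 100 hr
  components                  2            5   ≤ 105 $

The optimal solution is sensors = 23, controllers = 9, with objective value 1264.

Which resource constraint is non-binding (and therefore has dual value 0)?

components

pick-and-place: 91/91 (binding)
test: 100/100 (binding)
components: 91/105 (slack 14)
By complementary slackness, a constraint with positive slack has shadow price 0 → components.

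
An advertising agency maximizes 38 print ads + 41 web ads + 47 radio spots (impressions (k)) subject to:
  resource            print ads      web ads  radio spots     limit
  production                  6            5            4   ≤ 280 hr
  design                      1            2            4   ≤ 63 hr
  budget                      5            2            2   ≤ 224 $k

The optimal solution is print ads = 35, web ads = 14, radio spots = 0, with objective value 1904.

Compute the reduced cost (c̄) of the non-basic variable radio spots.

-5

At the optimum: production uses 280 of 280 (binding); design uses 63 of 63 (binding); budget uses 203 of 224 (slack = 21).
Slack constraints have shadow price 0 (complementary slackness).
The binding rows give the dual system: 6·y_production + 1·y_design = 38 and 5·y_production + 2·y_design = 41.
This yields shadow prices y_production = 5, y_design = 8.
Reduced cost of radio spots: c₃ − yᵀa₃ = 47 − (5·4 + 8·4) = 47 − 52 = -5.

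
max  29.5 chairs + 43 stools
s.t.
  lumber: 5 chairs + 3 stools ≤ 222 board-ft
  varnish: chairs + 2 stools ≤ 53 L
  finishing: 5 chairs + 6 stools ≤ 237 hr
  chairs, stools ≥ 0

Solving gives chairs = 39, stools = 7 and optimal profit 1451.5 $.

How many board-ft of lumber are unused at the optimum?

lumber used = 5·39 + 3·7 = 216; slack = 222 − 216 = 6.

6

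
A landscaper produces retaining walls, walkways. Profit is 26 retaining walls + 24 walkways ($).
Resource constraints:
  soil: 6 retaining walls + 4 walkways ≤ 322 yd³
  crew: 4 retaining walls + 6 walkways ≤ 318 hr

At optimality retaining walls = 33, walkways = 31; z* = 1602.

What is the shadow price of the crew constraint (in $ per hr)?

2

At the optimum: soil uses 322 of 322 (binding); crew uses 318 of 318 (binding).
Dual feasibility on the basic columns requires 6·y_soil + 4·y_crew = 26, 4·y_soil + 6·y_crew = 24.
This yields shadow prices y_soil = 3, y_crew = 2.
Shadow price of crew = 2.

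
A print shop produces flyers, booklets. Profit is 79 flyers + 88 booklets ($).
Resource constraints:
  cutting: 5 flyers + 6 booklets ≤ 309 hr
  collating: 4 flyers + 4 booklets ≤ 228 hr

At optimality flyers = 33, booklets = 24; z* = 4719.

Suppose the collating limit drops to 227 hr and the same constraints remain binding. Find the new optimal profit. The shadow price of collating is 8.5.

Δb = -1, so new z* = 4719 + (8.5)·(-1) = 4719 − 8.5 = 4710.5.

4710.5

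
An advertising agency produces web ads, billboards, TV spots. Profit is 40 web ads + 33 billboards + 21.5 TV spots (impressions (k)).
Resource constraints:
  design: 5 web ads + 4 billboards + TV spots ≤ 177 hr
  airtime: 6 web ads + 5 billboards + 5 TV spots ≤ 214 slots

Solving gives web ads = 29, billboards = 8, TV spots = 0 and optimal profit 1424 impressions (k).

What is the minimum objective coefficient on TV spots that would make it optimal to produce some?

27

Both design and airtime are binding at x*.
The binding rows give the dual system: 5·y_design + 6·y_airtime = 40 and 4·y_design + 5·y_airtime = 33.
→ y_design = 2 and y_airtime = 5.
TV spots enters the basis when its profit ≥ yᵀa₃ = 2·1 + 5·5 = 27.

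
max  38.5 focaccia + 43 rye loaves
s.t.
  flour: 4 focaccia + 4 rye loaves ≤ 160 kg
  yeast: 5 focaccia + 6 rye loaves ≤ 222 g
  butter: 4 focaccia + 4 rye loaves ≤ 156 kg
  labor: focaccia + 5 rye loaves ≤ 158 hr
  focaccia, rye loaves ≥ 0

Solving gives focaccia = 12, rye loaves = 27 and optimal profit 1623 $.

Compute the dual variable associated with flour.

Binding: yeast and butter. Non-binding: flour (4 unused), labor (11 unused).
Slack constraints have shadow price 0 (complementary slackness).
From A_Bᵀ y = c: 5·y_yeast + 4·y_butter = 38.5; 6·y_yeast + 4·y_butter = 43.
→ y_yeast = 4.5 and y_butter = 4.
Shadow price of flour = 0.

0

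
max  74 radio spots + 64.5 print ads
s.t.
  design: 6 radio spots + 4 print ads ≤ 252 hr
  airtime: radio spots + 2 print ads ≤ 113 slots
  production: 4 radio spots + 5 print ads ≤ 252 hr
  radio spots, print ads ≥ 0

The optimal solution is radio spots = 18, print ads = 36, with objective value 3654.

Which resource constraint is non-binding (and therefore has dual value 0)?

design: 252/252 (binding)
airtime: 90/113 (slack 23)
production: 252/252 (binding)
By complementary slackness, a constraint with positive slack has shadow price 0 → airtime.

airtime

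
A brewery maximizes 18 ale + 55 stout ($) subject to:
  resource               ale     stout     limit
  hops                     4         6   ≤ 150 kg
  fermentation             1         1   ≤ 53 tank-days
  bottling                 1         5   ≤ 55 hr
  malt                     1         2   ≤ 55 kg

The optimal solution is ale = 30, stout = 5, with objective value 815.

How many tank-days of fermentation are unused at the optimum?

fermentation used = 1·30 + 1·5 = 35; slack = 53 − 35 = 18.

18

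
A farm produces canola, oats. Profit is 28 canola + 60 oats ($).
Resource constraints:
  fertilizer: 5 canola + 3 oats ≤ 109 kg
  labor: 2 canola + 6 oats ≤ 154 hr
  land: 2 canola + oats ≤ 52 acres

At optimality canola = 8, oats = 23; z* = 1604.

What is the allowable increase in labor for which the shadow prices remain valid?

64

Binding constraints: fertilizer, labor. The basis is B = [[5,3],[2,6]] with det 24.
Per unit increase in labor, x* moves by d = (-0.125, 0.2083).
The basis stays optimal until canola reaches 0; allowable increase = 64 hr.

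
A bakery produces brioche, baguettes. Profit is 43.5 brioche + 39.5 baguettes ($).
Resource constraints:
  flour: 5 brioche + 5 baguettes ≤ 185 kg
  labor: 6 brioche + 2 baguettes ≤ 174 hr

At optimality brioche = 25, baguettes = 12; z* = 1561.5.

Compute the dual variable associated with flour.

7.5

At the optimum: flour uses 185 of 185 (binding); labor uses 174 of 174 (binding).
Dual feasibility on the basic columns requires 5·y_flour + 6·y_labor = 43.5, 5·y_flour + 2·y_labor = 39.5.
Solving: y_flour = 7.5, y_labor = 1.
Shadow price of flour = 7.5.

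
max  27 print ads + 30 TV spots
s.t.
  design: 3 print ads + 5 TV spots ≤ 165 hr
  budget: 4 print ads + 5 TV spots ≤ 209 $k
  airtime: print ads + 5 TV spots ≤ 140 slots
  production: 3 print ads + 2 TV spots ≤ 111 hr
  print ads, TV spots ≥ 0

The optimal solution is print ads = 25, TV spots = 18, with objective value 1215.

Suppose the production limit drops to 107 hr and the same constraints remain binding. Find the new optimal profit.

1195

At the optimum: design uses 165 of 165 (binding); budget uses 190 of 209 (slack = 19); airtime uses 115 of 140 (slack = 25); production uses 111 of 111 (binding).
Slack constraints have shadow price 0 (complementary slackness).
Dual feasibility on the basic columns requires 3·y_design + 3·y_production = 27, 5·y_design + 2·y_production = 30.
This yields shadow prices y_design = 4, y_production = 5.
Δz = y_production·Δb = 5 × (-4) = -20, so new z* = 1215 − 20 = 1195.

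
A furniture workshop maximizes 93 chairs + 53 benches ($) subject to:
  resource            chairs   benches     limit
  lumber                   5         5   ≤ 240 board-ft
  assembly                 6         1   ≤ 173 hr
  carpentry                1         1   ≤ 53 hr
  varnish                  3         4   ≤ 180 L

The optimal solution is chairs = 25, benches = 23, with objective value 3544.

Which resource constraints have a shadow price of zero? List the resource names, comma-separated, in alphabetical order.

lumber: 240/240 (binding)
assembly: 173/173 (binding)
carpentry: 48/53 (slack 5)
varnish: 167/180 (slack 13)
By complementary slackness, a constraint with positive slack has shadow price 0 → carpentry, varnish.

carpentry, varnish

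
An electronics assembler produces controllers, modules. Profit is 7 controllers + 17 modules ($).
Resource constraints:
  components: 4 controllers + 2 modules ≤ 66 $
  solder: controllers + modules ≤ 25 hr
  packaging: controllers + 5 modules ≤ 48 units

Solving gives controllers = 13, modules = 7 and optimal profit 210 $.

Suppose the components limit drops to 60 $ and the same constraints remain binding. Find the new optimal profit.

204

Check each constraint at x*: components 66/66 (tight); solder 20/25 (slack 5); packaging 48/48 (tight).
By complementary slackness, y = 0 for the non-binding constraint.
From A_Bᵀ y = c: 4·y_components + 1·y_packaging = 7; 2·y_components + 5·y_packaging = 17.
Solving: y_components = 1, y_packaging = 3.
Δz = y_components·Δb = 1 × (-6) = -6, so new z* = 210 − 6 = 204.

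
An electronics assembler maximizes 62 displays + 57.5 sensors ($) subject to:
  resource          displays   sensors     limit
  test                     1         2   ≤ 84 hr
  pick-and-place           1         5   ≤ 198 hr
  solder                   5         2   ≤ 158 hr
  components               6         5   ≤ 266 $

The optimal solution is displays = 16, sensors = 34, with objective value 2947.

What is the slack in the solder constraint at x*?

10

solder used = 5·16 + 2·34 = 148; slack = 158 − 148 = 10.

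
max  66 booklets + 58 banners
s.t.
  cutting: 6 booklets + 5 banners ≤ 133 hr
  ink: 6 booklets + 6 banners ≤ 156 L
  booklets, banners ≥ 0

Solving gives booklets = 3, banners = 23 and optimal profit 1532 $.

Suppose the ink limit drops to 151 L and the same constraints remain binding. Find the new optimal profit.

At the optimum: cutting uses 133 of 133 (binding); ink uses 156 of 156 (binding).
The binding rows give the dual system: 6·y_cutting + 6·y_ink = 66 and 5·y_cutting + 6·y_ink = 58.
Solving: y_cutting = 8, y_ink = 3.
Δz = y_ink·Δb = 3 × (-5) = -15, so new z* = 1532 − 15 = 1517.

1517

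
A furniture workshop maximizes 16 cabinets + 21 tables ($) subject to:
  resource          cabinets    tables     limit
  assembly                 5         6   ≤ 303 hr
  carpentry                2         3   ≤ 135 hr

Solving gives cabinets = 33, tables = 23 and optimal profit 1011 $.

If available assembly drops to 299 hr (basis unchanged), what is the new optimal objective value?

1003

At the optimum: assembly uses 303 of 303 (binding); carpentry uses 135 of 135 (binding).
Dual feasibility on the basic columns requires 5·y_assembly + 2·y_carpentry = 16, 6·y_assembly + 3·y_carpentry = 21.
This yields shadow prices y_assembly = 2, y_carpentry = 3.
Δz = y_assembly·Δb = 2 × (-4) = -8, so new z* = 1011 − 8 = 1003.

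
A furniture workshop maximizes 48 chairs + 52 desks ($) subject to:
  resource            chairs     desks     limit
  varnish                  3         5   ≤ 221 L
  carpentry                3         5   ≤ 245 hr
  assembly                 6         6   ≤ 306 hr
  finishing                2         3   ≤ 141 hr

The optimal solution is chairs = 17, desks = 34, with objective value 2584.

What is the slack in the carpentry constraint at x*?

carpentry used = 3·17 + 5·34 = 221; slack = 245 − 221 = 24.

24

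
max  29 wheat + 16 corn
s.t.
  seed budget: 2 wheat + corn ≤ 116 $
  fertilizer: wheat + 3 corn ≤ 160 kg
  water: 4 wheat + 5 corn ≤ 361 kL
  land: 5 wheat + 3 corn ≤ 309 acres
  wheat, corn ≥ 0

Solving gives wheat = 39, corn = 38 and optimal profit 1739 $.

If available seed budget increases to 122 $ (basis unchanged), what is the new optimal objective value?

1781

At the optimum: seed budget uses 116 of 116 (binding); fertilizer uses 153 of 160 (slack = 7); water uses 346 of 361 (slack = 15); land uses 309 of 309 (binding).
By complementary slackness, y = 0 for the non-binding constraints.
Dual feasibility on the basic columns requires 2·y_seed budget + 5·y_land = 29, 1·y_seed budget + 3·y_land = 16.
This yields shadow prices y_seed budget = 7, y_land = 3.
Δz = y_seed budget·Δb = 7 × (6) = 42, so new z* = 1739 + 42 = 1781.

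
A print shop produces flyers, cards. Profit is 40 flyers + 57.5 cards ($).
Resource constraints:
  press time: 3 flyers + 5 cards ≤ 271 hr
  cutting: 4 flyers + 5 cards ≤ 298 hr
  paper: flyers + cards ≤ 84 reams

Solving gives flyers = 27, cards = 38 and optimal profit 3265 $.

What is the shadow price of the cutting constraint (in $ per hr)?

Binding: press time and cutting. Non-binding: paper (19 unused).
By complementary slackness, y = 0 for the non-binding constraint.
The binding rows give the dual system: 3·y_press time + 4·y_cutting = 40 and 5·y_press time + 5·y_cutting = 57.5.
This yields shadow prices y_press time = 6, y_cutting = 5.5.
Shadow price of cutting = 5.5.

5.5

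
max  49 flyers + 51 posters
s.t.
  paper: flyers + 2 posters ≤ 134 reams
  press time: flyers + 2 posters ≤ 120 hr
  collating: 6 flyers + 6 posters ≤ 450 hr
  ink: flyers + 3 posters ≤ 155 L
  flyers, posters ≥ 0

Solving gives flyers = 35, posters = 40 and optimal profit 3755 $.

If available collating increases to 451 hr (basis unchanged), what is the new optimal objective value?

3763

Binding: collating and ink. Non-binding: paper (19 unused), press time (5 unused).
By complementary slackness, y = 0 for the non-binding constraints.
From A_Bᵀ y = c: 6·y_collating + 1·y_ink = 49; 6·y_collating + 3·y_ink = 51.
→ y_collating = 8 and y_ink = 1.
Δz = y_collating·Δb = 8 × (1) = 8, so new z* = 3755 + 8 = 3763.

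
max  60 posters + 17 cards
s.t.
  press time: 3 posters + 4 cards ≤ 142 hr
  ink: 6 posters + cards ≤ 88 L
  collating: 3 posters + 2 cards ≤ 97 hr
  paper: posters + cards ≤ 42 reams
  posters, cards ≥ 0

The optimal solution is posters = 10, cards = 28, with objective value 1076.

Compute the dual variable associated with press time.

At the optimum: press time uses 142 of 142 (binding); ink uses 88 of 88 (binding); collating uses 86 of 97 (slack = 11); paper uses 38 of 42 (slack = 4).
Since collating, paper are not tight, their duals are 0.
The binding rows give the dual system: 3·y_press time + 6·y_ink = 60 and 4·y_press time + 1·y_ink = 17.
Solving: y_press time = 2, y_ink = 9.
Shadow price of press time = 2.

2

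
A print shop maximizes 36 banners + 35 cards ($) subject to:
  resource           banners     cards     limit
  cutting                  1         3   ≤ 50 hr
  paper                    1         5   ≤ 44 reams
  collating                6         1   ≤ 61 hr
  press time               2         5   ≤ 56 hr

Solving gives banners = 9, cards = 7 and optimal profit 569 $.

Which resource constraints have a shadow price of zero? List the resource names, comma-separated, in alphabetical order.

cutting: 30/50 (slack 20)
paper: 44/44 (binding)
collating: 61/61 (binding)
press time: 53/56 (slack 3)
By complementary slackness, a constraint with positive slack has shadow price 0 → cutting, press time.

cutting, press time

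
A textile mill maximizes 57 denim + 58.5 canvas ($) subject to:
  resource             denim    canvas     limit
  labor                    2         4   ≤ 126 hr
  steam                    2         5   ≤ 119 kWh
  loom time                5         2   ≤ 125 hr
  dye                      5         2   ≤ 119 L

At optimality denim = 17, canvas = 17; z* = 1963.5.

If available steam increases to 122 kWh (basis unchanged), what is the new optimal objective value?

Check each constraint at x*: labor 102/126 (slack 24); steam 119/119 (tight); loom time 119/125 (slack 6); dye 119/119 (tight).
Since labor, loom time are not tight, their duals are 0.
From A_Bᵀ y = c: 2·y_steam + 5·y_dye = 57; 5·y_steam + 2·y_dye = 58.5.
Solving: y_steam = 8.5, y_dye = 8.
Δz = y_steam·Δb = 8.5 × (3) = 25.5, so new z* = 1963.5 + 25.5 = 1989.

1989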